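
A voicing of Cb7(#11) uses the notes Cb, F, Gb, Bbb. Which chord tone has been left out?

The full Cb7(#11) chord is Cb, Eb, Gb, Bbb, F.
Comparing with the voicing, the major 3rd (3rd) — Eb — is absent.

Eb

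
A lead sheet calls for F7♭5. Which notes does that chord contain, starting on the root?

F  A  Cb  Eb

Root F, quality dominant seventh flat five:
Root: F
Major 3rd (3rd): A
Diminished 5th (5th): Cb
Minor 7th (7th): Eb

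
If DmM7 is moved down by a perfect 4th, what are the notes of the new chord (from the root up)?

Transposed root: D → A (perfect 4th down). So we spell A minor-major seventh:
root → A
3rd (minor 3rd) → C
5th (perfect 5th) → E
7th (major 7th) → G#

A, C, E, G#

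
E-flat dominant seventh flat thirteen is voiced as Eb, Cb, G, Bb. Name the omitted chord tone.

E-flat dominant seventh flat thirteen = Eb, G, Bb, Db, Cb. The voicing lacks the 7th (minor 7th), Db.

Db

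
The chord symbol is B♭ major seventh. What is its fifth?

F

B♭ major seventh is built on B♭; its 5th is a perfect 5th above the root.
A fifth above B uses the letter F, and the perfect 5th above B♭ is F.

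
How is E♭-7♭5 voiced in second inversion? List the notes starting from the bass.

Bbb  Db  Eb  Gb

In root position, E♭-7♭5 is Eb–Gb–Bbb–Db.
Second inversion puts the fifth (Bbb) in the bass.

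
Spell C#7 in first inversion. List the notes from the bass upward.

C#7 = C#–E#–G#–B; first inversion → third (E#) lowest.

E# – G# – B – C#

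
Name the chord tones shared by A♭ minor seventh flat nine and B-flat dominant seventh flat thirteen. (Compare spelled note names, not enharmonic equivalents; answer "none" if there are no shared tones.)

A-flat, G-flat

A♭ minor seventh flat nine = A-flat, C-flat, E-flat, G-flat, B-double-flat.
B-flat dominant seventh flat thirteen = B-flat, D, F, A-flat, G-flat.
Shared: A-flat, G-flat.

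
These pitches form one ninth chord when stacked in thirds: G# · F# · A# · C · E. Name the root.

Stacking in thirds gives F# – A# – C – E – G#, so F# is the root — F# dominant ninth flat five.

F#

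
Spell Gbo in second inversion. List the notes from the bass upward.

Dbb  Gb  Bbb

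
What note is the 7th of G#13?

Root of G#13 = G#. The 7th is a minor 7th: G# up a minor 7th → F#.

F#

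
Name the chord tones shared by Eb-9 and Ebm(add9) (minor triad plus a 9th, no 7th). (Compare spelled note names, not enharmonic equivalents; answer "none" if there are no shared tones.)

Eb-9: E♭ G♭ B♭ D♭ F
Ebm(add9): E♭ G♭ B♭ F
Common to both → E♭, G♭, B♭, F.

E♭ G♭ B♭ F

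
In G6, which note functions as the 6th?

Root of G6 = G. The 6th is a major 6th: G up a major 6th → E.

E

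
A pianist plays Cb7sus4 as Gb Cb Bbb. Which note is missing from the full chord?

The full Cb7sus4 chord is Cb, Fb, Gb, Bbb.
Comparing with the voicing, the perfect 4th (4th) — Fb — is absent.

Fb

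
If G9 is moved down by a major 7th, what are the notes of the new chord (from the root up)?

Ab, C, Eb, Gb, Bb

Transposed root: G → Ab (major 7th down). So we spell Ab dominant ninth:
root → Ab
3rd (major 3rd) → C
5th (perfect 5th) → Eb
7th (minor 7th) → Gb
9th (major 9th) → Bb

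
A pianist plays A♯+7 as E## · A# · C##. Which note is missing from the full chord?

A♯+7 = A#, C##, E##, G#. The voicing lacks the 7th (minor 7th), G#.

G#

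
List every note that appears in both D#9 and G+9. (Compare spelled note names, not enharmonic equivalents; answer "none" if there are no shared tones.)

D#9: D# F## A# C# E#
G+9: G B D# F A
Common to both → D#.

D#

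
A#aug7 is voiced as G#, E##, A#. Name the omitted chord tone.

C##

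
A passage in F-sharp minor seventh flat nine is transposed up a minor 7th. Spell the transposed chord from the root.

E – G – B – D – F

F♯ up a minor 7th → E. New chord: E minor seventh flat nine.
- root: E
- minor 3rd: G
- perfect 5th: B
- minor 7th: D
- minor 9th: F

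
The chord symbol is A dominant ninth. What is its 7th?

Root of A dominant ninth = A. The 7th is a minor 7th: A up a minor 7th → G.

G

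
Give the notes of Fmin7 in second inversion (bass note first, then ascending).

In root position, Fmin7 is F–A♭–C–E♭.
Second inversion puts the fifth (C) in the bass.

C  E♭  F  A♭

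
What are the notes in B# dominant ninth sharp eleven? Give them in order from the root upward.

Root B-sharp, quality dominant ninth sharp eleven:
root → B-sharp
3rd (major 3rd) → D-double-sharp
5th (perfect 5th) → F-double-sharp
7th (minor 7th) → A-sharp
9th (major 9th) → C-double-sharp
11th (augmented 11th) → E-double-sharp

B-sharp, D-double-sharp, F-double-sharp, A-sharp, C-double-sharp, E-double-sharp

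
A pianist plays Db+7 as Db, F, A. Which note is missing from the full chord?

Db+7 = Db, F, A, Cb. The voicing lacks the 7th (minor 7th), Cb.

Cb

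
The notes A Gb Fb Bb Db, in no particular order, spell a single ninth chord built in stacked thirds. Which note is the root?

Gb

Stacking in thirds gives Gb – Bb – Db – Fb – A, so Gb is the root — Gb dominant seventh sharp nine.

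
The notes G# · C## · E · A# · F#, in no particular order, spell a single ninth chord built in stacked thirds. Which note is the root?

F#

Stacking in thirds gives F# – A# – C## – E – G#, so F# is the root — F# dominant ninth sharp five.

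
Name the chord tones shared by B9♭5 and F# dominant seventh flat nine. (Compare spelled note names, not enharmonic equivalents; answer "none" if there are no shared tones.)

C#

B9♭5 = B, D#, F, A, C#.
F# dominant seventh flat nine = F#, A#, C#, E, G.
Shared: C#.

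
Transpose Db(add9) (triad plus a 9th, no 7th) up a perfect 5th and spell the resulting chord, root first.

Ab, C, Eb, Bb

Transposed root: Db → Ab (perfect 5th up). So we spell Ab added-ninth:
root → Ab
3rd (major 3rd) → C
5th (perfect 5th) → Eb
9th (major 9th) → Bb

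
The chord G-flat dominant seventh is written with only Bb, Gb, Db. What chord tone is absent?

G-flat dominant seventh = Gb, Bb, Db, Fb. The voicing lacks the 7th (minor 7th), Fb.

Fb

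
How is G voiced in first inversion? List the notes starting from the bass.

G = G–B–D; first inversion → third (B) lowest.

B  D  G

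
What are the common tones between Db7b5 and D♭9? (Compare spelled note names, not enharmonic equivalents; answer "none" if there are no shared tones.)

D♭  F  C♭

Db7b5 = D♭, F, A𝄫, C♭.
D♭9 = D♭, F, A♭, C♭, E♭.
Shared: D♭, F, C♭.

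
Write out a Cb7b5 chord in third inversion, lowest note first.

Bbb Cb Eb Gbb

In root position, Cb7b5 is Cb–Eb–Gbb–Bbb.
Third inversion puts the seventh (Bbb) in the bass.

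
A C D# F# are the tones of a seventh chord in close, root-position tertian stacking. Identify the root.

D#

Stacking in thirds gives D# – F# – A – C, so D# is the root — D# diminished seventh.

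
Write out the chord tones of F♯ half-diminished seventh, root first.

F♯ half-diminished seventh: half-diminished seventh on F♯.
root → F♯
3rd (minor 3rd) → A
5th (diminished 5th) → C
7th (minor 7th) → E

F♯, A, C, E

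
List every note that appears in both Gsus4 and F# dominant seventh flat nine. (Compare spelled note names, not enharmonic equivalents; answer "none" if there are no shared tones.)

Gsus4: G C D
F# dominant seventh flat nine: F# A# C# E G
Common to both → G.

G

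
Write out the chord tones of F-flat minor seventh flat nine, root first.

F-flat A-double-flat C-flat E-double-flat G-double-flat

F-flat minor seventh flat nine: minor seventh flat nine on F-flat.
Root: F-flat
Minor 3rd (3rd): A-double-flat
Perfect 5th (5th): C-flat
Minor 7th (7th): E-double-flat
Minor 9th (9th): G-double-flat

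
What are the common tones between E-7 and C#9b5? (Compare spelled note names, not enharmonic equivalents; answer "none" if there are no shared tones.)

G, B

E-7 = E, G, B, D.
C#9b5 = C#, E#, G, B, D#.
Shared: G, B.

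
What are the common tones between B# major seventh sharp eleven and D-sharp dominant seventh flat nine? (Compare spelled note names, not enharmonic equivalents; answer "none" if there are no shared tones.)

B# major seventh sharp eleven = B-sharp, D-double-sharp, F-double-sharp, A-double-sharp, E-double-sharp.
D-sharp dominant seventh flat nine = D-sharp, F-double-sharp, A-sharp, C-sharp, E.
Shared: F-double-sharp.

F-double-sharp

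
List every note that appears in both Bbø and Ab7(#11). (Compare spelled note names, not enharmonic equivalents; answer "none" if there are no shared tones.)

Bbø: Bb Db Fb Ab
Ab7(#11): Ab C Eb Gb D
Common to both → Ab.

Ab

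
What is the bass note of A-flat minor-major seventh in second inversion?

A-flat minor-major seventh = Ab–Cb–Eb–G. Second inversion → fifth in the bass = Eb.

Eb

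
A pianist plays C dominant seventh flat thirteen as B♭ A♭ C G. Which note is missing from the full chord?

The full C dominant seventh flat thirteen chord is C, E, G, B♭, A♭.
Comparing with the voicing, the major 3rd (3rd) — E — is absent.

E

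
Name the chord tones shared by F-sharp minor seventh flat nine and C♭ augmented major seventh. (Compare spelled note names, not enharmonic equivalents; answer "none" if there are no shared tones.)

G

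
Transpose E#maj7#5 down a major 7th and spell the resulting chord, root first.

F♯, A♯, C𝄪, E♯

Transposed root: E♯ → F♯ (major 7th down). So we spell F♯ augmented major seventh:
F♯ — root
A♯ — major 3rd
C𝄪 — augmented 5th
E♯ — major 7th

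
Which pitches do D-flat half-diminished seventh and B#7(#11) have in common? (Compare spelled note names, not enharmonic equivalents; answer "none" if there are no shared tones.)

D-flat half-diminished seventh = Db, Fb, Abb, Cb.
B#7(#11) = B#, D##, F##, A#, E##.
Shared: none.

none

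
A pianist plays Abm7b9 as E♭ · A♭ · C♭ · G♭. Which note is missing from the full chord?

Abm7b9 = A♭, C♭, E♭, G♭, B𝄫. The voicing lacks the 9th (minor 9th), B𝄫.

B𝄫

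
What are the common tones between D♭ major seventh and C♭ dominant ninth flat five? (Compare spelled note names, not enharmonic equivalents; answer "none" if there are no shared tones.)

D♭ major seventh: D♭ F A♭ C
C♭ dominant ninth flat five: C♭ E♭ G𝄫 B𝄫 D♭
Common to both → D♭.

D♭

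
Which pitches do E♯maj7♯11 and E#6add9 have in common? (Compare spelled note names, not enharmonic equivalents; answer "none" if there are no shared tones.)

E♯maj7♯11: E# G## B# D## A##
E#6add9: E# G## B# C## F##
Common to both → E#, G##, B#.

E#, G##, B#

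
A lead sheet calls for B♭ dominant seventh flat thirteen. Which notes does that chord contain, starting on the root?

B♭ dominant seventh flat thirteen: dominant seventh flat thirteen on B-flat.
root → B-flat
3rd (major 3rd) → D
5th (perfect 5th) → F
7th (minor 7th) → A-flat
13th (minor 13th) → G-flat

B-flat – D – F – A-flat – G-flat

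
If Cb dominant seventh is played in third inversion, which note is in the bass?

Cb dominant seventh = Cb–Eb–Gb–Bbb. Third inversion → seventh in the bass = Bbb.

Bbb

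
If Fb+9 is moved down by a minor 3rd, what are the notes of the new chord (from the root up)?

D♭, F, A, C♭, E♭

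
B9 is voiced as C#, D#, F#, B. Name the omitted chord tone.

A

B9 = B, D#, F#, A, C#. The voicing lacks the 7th (minor 7th), A.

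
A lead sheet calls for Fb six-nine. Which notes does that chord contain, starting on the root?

F-flat – A-flat – C-flat – D-flat – G-flat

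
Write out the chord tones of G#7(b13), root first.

G#  B#  D#  F#  E

G#7(b13) is a dominant seventh flat thirteen built on G#.
root → G#
3rd (major 3rd) → B#
5th (perfect 5th) → D#
7th (minor 7th) → F#
13th (minor 13th) → E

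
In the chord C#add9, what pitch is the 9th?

D#

Root of C#add9 = C#. The 9th is a major 9th: C# up a major 9th → D#.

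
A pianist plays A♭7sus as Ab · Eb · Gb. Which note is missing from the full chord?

A♭7sus = Ab, Db, Eb, Gb. The voicing lacks the 4th (perfect 4th), Db.

Db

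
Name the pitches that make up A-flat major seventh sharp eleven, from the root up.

A-flat – C – E-flat – G – D

A-flat major seventh sharp eleven is a major seventh sharp eleven built on A-flat.
- root: A-flat
- major 3rd: C
- perfect 5th: E-flat
- major 7th: G
- augmented 11th: D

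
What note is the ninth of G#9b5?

G#9b5 is built on G#; its 9th is a major 9th above the root.
A second above G uses the letter A, and the major 9th above G# is A#.

A#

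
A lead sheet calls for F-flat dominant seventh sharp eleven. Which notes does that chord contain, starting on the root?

Fb – Ab – Cb – Ebb – Bb

F-flat dominant seventh sharp eleven is a dominant seventh sharp eleven built on Fb.
root → Fb
3rd (major 3rd) → Ab
5th (perfect 5th) → Cb
7th (minor 7th) → Ebb
11th (augmented 11th) → Bb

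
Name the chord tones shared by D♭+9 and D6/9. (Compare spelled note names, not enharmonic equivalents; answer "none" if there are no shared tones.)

D♭+9: D♭ F A C♭ E♭
D6/9: D F♯ A B E
Common to both → A.

A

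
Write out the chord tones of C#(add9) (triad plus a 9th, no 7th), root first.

C♯ E♯ G♯ D♯

C#(add9) is an added-ninth built on C♯.
C♯ — root
E♯ — major 3rd
G♯ — perfect 5th
D♯ — major 9th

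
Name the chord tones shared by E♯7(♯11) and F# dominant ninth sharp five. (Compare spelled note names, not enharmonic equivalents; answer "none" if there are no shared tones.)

none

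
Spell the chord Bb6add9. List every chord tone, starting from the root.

Root Bb, quality six-nine:
root → Bb
3rd (major 3rd) → D
5th (perfect 5th) → F
6th (major 6th) → G
9th (major 9th) → C

Bb, D, F, G, C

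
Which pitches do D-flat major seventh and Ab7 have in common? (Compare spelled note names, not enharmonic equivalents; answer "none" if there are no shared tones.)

Ab C

D-flat major seventh = Db, F, Ab, C.
Ab7 = Ab, C, Eb, Gb.
Shared: Ab, C.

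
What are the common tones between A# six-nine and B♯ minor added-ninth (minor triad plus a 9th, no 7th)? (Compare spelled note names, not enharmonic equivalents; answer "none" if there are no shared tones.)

A# six-nine = A-sharp, C-double-sharp, E-sharp, F-double-sharp, B-sharp.
B♯ minor added-ninth = B-sharp, D-sharp, F-double-sharp, C-double-sharp.
Shared: C-double-sharp, F-double-sharp, B-sharp.

C-double-sharp – F-double-sharp – B-sharp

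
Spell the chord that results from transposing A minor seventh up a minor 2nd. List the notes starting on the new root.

Transposed root: A → Bb (minor 2nd up). So we spell Bb minor seventh:
- root: Bb
- minor 3rd: Db
- perfect 5th: F
- minor 7th: Ab

Bb, Db, F, Ab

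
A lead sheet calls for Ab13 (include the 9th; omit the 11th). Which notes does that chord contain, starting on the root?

Ab  C  Eb  Gb  Bb  F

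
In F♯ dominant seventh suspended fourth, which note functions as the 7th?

F♯ dominant seventh suspended fourth is built on F#; its 7th is a minor 7th above the root.
A seventh above F uses the letter E, and the minor 7th above F# is E.

E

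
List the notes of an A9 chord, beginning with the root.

Root A, quality dominant ninth:
A — root
C# — major 3rd
E — perfect 5th
G — minor 7th
B — major 9th

A, C#, E, G, B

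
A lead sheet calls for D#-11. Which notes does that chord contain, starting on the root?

D#, F#, A#, C#, E#, G#

D#-11 is a minor eleventh built on D#.
Root: D#
Minor 3rd (3rd): F#
Perfect 5th (5th): A#
Minor 7th (7th): C#
Major 9th (9th): E#
Perfect 11th (11th): G#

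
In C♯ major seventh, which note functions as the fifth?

Root of C♯ major seventh = C-sharp. The 5th is a perfect 5th: C-sharp up a perfect 5th → G-sharp.

G-sharp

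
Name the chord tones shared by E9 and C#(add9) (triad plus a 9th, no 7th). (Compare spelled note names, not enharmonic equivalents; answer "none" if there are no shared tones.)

E9: E G# B D F#
C#(add9): C# E# G# D#
Common to both → G#.

G#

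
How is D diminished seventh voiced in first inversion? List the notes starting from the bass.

F A♭ C♭ D

In root position, D diminished seventh is D–F–A♭–C♭.
First inversion puts the third (F) in the bass.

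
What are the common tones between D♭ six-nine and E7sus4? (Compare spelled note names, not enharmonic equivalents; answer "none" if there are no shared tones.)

none

D♭ six-nine = D♭, F, A♭, B♭, E♭.
E7sus4 = E, A, B, D.
Shared: none.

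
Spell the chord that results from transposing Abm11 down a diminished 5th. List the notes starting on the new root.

D, F, A, C, E, G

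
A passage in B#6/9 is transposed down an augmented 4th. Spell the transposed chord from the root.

B# down an augmented 4th → F#. New chord: F# six-nine.
root → F#
3rd (major 3rd) → A#
5th (perfect 5th) → C#
6th (major 6th) → D#
9th (major 9th) → G#

F#, A#, C#, D#, G#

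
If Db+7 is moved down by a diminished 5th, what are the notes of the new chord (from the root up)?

A diminished 5th down from Db is G, so the new chord is G augmented seventh.
G — root
B — major 3rd
D# — augmented 5th
F — minor 7th

G  B  D#  F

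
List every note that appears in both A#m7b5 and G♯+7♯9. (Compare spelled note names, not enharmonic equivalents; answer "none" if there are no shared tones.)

G♯

A#m7b5 = A♯, C♯, E, G♯.
G♯+7♯9 = G♯, B♯, D𝄪, F♯, A𝄪.
Shared: G♯.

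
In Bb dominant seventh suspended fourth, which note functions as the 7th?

Root of Bb dominant seventh suspended fourth = B♭. The 7th is a minor 7th: B♭ up a minor 7th → A♭.

A♭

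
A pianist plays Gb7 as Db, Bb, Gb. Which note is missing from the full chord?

Fb

The full Gb7 chord is Gb, Bb, Db, Fb.
Comparing with the voicing, the minor 7th (7th) — Fb — is absent.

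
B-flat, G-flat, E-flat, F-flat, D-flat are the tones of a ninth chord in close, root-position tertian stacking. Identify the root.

E-flat

Arranged so that each adjacent pair is a third by letter name: E-flat – G-flat – B-flat – D-flat – F-flat.
The bottom of that stack, E-flat, is the root (this is E-flat minor seventh flat nine).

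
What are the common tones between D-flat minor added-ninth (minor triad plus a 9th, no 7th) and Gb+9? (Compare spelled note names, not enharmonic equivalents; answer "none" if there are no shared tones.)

D-flat minor added-ninth: Db Fb Ab Eb
Gb+9: Gb Bb D Fb Ab
Common to both → Fb, Ab.

Fb Ab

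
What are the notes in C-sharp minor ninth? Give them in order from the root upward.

C-sharp minor ninth: minor ninth on C#.
root → C#
3rd (minor 3rd) → E
5th (perfect 5th) → G#
7th (minor 7th) → B
9th (major 9th) → D#

C# E G# B D#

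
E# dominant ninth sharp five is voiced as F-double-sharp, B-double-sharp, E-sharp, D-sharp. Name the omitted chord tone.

E# dominant ninth sharp five = E-sharp, G-double-sharp, B-double-sharp, D-sharp, F-double-sharp. The voicing lacks the 3rd (major 3rd), G-double-sharp.

G-double-sharp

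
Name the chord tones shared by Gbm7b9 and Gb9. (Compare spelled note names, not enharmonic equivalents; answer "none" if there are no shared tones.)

Gbm7b9: Gb Bbb Db Fb Abb
Gb9: Gb Bb Db Fb Ab
Common to both → Gb, Db, Fb.

Gb Db Fb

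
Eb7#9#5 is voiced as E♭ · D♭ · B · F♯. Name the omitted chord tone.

G

The full Eb7#9#5 chord is E♭, G, B, D♭, F♯.
Comparing with the voicing, the major 3rd (3rd) — G — is absent.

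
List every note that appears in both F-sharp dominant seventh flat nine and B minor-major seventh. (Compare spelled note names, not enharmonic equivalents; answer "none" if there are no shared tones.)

F-sharp, A-sharp

F-sharp dominant seventh flat nine: F-sharp A-sharp C-sharp E G
B minor-major seventh: B D F-sharp A-sharp
Common to both → F-sharp, A-sharp.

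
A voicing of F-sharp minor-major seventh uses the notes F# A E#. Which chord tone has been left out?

F-sharp minor-major seventh = F#, A, C#, E#. The voicing lacks the 5th (perfect 5th), C#.

C#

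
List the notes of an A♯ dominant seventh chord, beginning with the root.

A♯ dominant seventh is a dominant seventh built on A#.
Root: A#
Major 3rd (3rd): C##
Perfect 5th (5th): E#
Minor 7th (7th): G#

A#, C##, E#, G#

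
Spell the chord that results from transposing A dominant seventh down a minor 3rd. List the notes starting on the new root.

F# A# C# E

Transposed root: A → F# (minor 3rd down). So we spell F# dominant seventh:
F# — root
A# — major 3rd
C# — perfect 5th
E — minor 7th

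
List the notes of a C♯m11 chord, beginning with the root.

C#  E  G#  B  D#  F#

C♯m11 is a minor eleventh built on C#.
Root: C#
Minor 3rd (3rd): E
Perfect 5th (5th): G#
Minor 7th (7th): B
Major 9th (9th): D#
Perfect 11th (11th): F#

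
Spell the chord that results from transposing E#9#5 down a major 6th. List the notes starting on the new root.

A major 6th down from E# is G#, so the new chord is G# dominant ninth sharp five.
- root: G#
- major 3rd: B#
- augmented 5th: D##
- minor 7th: F#
- major 9th: A#

G#, B#, D##, F#, A#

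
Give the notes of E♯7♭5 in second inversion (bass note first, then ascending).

B, D#, E#, G##

E♯7♭5 = E#–G##–B–D#; second inversion → fifth (B) lowest.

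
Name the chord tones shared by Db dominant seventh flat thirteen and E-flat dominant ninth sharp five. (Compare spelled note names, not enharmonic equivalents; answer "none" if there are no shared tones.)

Db dominant seventh flat thirteen: D-flat F A-flat C-flat B-double-flat
E-flat dominant ninth sharp five: E-flat G B D-flat F
Common to both → D-flat, F.

D-flat  F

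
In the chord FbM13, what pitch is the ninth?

Gb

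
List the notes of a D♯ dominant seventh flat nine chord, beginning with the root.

D-sharp, F-double-sharp, A-sharp, C-sharp, E

D♯ dominant seventh flat nine is a dominant seventh flat nine built on D-sharp.
- root: D-sharp
- major 3rd: F-double-sharp
- perfect 5th: A-sharp
- minor 7th: C-sharp
- minor 9th: E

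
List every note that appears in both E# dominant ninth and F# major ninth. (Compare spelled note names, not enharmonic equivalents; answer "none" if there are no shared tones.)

E#

E# dominant ninth: E# G## B# D# F##
F# major ninth: F# A# C# E# G#
Common to both → E#.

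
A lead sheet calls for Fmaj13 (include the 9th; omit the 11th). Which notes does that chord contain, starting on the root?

Root F, quality major thirteenth:
Root: F
Major 3rd (3rd): A
Perfect 5th (5th): C
Major 7th (7th): E
Major 9th (9th): G
Major 13th (13th): D

F – A – C – E – G – D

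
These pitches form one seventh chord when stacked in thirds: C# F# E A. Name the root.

F#

Stacking in thirds gives F# – A – C# – E, so F# is the root — F# minor seventh.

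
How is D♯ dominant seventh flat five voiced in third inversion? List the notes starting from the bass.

D♯ dominant seventh flat five = D♯–F𝄪–A–C♯; third inversion → seventh (C♯) lowest.

C♯ – D♯ – F𝄪 – A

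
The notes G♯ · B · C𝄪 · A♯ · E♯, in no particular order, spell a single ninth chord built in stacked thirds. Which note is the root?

Arranged so that each adjacent pair is a third by letter name: A♯ – C𝄪 – E♯ – G♯ – B.
The bottom of that stack, A♯, is the root (this is A♯ dominant seventh flat nine).

A♯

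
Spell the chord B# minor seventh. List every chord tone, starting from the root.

B# D# F## A#

Root B#, quality minor seventh:
- root: B#
- minor 3rd: D#
- perfect 5th: F##
- minor 7th: A#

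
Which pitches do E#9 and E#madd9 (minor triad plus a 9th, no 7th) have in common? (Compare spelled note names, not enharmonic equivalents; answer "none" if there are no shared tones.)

E#  B#  F##

E#9 = E#, G##, B#, D#, F##.
E#madd9 = E#, G#, B#, F##.
Shared: E#, B#, F##.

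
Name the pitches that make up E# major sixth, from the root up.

E#  G##  B#  C##

Root E#, quality major sixth:
root → E#
3rd (major 3rd) → G##
5th (perfect 5th) → B#
6th (major 6th) → C##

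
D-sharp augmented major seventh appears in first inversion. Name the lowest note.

F-double-sharp

D-sharp augmented major seventh in root position is D-sharp–F-double-sharp–A-double-sharp–C-double-sharp.
First inversion places the third in the bass, which is F-double-sharp.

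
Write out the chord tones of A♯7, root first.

A♯7: dominant seventh on A♯.
root → A♯
3rd (major 3rd) → C𝄪
5th (perfect 5th) → E♯
7th (minor 7th) → G♯

A♯ C𝄪 E♯ G♯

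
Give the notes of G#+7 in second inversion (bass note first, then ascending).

D##, F#, G#, B#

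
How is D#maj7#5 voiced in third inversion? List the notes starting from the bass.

C##, D#, F##, A##

In root position, D#maj7#5 is D#–F##–A##–C##.
Third inversion puts the seventh (C##) in the bass.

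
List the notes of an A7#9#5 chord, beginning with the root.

A7#9#5 is a dominant seventh sharp nine sharp five built on A.
root → A
3rd (major 3rd) → C♯
5th (augmented 5th) → E♯
7th (minor 7th) → G
9th (augmented 9th) → B♯

A  C♯  E♯  G  B♯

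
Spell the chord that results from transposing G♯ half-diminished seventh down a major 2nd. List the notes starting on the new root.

G-sharp down a major 2nd → F-sharp. New chord: F-sharp half-diminished seventh.
root → F-sharp
3rd (minor 3rd) → A
5th (diminished 5th) → C
7th (minor 7th) → E

F-sharp  A  C  E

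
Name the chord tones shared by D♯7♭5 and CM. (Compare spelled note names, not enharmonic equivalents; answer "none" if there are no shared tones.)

D♯7♭5 = D#, F##, A, C#.
CM = C, E, G.
Shared: none.

none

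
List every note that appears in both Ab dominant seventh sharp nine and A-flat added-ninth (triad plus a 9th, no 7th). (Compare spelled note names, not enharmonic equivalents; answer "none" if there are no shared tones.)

A-flat C E-flat

Ab dominant seventh sharp nine = A-flat, C, E-flat, G-flat, B.
A-flat added-ninth = A-flat, C, E-flat, B-flat.
Shared: A-flat, C, E-flat.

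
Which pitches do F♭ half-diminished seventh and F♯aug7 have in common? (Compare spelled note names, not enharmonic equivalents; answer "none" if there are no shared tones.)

none

F♭ half-diminished seventh: Fb Abb Cbb Ebb
F♯aug7: F# A# C## E
Common to both → none.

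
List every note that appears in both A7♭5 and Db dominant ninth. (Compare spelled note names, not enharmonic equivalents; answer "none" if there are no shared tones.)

Eb

A7♭5: A C# Eb G
Db dominant ninth: Db F Ab Cb Eb
Common to both → Eb.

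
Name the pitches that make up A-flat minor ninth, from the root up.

Root A♭, quality minor ninth:
root → A♭
3rd (minor 3rd) → C♭
5th (perfect 5th) → E♭
7th (minor 7th) → G♭
9th (major 9th) → B♭

A♭ C♭ E♭ G♭ B♭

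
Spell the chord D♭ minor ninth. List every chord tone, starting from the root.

Root D♭, quality minor ninth:
Root: D♭
Minor 3rd (3rd): F♭
Perfect 5th (5th): A♭
Minor 7th (7th): C♭
Major 9th (9th): E♭

D♭ – F♭ – A♭ – C♭ – E♭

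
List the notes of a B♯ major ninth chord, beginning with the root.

B♯ major ninth is a major ninth built on B-sharp.
B-sharp — root
D-double-sharp — major 3rd
F-double-sharp — perfect 5th
A-double-sharp — major 7th
C-double-sharp — major 9th

B-sharp, D-double-sharp, F-double-sharp, A-double-sharp, C-double-sharp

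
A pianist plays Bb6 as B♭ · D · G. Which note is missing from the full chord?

The full Bb6 chord is B♭, D, F, G.
Comparing with the voicing, the perfect 5th (5th) — F — is absent.

F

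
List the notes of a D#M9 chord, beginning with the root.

D#, F##, A#, C##, E#

D#M9: major ninth on D#.
Root: D#
Major 3rd (3rd): F##
Perfect 5th (5th): A#
Major 7th (7th): C##
Major 9th (9th): E#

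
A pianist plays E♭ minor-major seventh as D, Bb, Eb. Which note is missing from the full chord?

Gb

The full E♭ minor-major seventh chord is Eb, Gb, Bb, D.
Comparing with the voicing, the minor 3rd (3rd) — Gb — is absent.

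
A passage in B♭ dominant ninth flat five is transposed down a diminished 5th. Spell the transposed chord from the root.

E  G#  Bb  D  F#

A diminished 5th down from Bb is E, so the new chord is E dominant ninth flat five.
- root: E
- major 3rd: G#
- diminished 5th: Bb
- minor 7th: D
- major 9th: F#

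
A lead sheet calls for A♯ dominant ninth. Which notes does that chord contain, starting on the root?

A-sharp C-double-sharp E-sharp G-sharp B-sharp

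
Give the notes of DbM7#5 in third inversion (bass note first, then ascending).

DbM7#5 = Db–F–A–C; third inversion → seventh (C) lowest.

C – Db – F – A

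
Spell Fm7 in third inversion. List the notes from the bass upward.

Fm7 = F–Ab–C–Eb; third inversion → seventh (Eb) lowest.

Eb  F  Ab  C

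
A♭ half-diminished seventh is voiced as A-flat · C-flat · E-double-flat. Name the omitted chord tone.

The full A♭ half-diminished seventh chord is A-flat, C-flat, E-double-flat, G-flat.
Comparing with the voicing, the minor 7th (7th) — G-flat — is absent.

G-flat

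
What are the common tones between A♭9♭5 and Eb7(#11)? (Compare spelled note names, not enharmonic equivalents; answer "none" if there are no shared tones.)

A♭9♭5 = Ab, C, Ebb, Gb, Bb.
Eb7(#11) = Eb, G, Bb, Db, A.
Shared: Bb.

Bb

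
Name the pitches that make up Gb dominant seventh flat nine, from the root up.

Gb dominant seventh flat nine: dominant seventh flat nine on Gb.
- root: Gb
- major 3rd: Bb
- perfect 5th: Db
- minor 7th: Fb
- minor 9th: Abb

Gb  Bb  Db  Fb  Abb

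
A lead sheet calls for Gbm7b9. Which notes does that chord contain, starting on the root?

Gb Bbb Db Fb Abb

Gbm7b9: minor seventh flat nine on Gb.
Root: Gb
Minor 3rd (3rd): Bbb
Perfect 5th (5th): Db
Minor 7th (7th): Fb
Minor 9th (9th): Abb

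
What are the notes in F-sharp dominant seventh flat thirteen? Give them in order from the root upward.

F♯ A♯ C♯ E D

Root F♯, quality dominant seventh flat thirteen:
F♯ — root
A♯ — major 3rd
C♯ — perfect 5th
E — minor 7th
D — minor 13th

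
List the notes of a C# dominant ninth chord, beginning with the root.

C-sharp  E-sharp  G-sharp  B  D-sharp

Root C-sharp, quality dominant ninth:
Root: C-sharp
Major 3rd (3rd): E-sharp
Perfect 5th (5th): G-sharp
Minor 7th (7th): B
Major 9th (9th): D-sharp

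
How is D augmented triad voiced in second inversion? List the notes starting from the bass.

D augmented triad = D–F-sharp–A-sharp; second inversion → fifth (A-sharp) lowest.

A-sharp – D – F-sharp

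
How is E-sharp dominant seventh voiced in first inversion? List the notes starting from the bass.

G𝄪, B♯, D♯, E♯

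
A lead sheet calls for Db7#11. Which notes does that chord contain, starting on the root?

Root Db, quality dominant seventh sharp eleven:
root → Db
3rd (major 3rd) → F
5th (perfect 5th) → Ab
7th (minor 7th) → Cb
11th (augmented 11th) → G

Db, F, Ab, Cb, G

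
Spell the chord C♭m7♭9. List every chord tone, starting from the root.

Cb  Ebb  Gb  Bbb  Dbb

C♭m7♭9 is a minor seventh flat nine built on Cb.
Root: Cb
Minor 3rd (3rd): Ebb
Perfect 5th (5th): Gb
Minor 7th (7th): Bbb
Minor 9th (9th): Dbb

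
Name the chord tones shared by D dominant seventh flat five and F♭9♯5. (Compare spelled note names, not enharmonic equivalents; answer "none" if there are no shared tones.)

D dominant seventh flat five: D F♯ A♭ C
F♭9♯5: F♭ A♭ C E𝄫 G♭
Common to both → A♭, C.

A♭, C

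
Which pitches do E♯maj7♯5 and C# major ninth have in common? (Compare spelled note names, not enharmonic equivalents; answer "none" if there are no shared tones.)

E#

E♯maj7♯5 = E#, G##, B##, D##.
C# major ninth = C#, E#, G#, B#, D#.
Shared: E#.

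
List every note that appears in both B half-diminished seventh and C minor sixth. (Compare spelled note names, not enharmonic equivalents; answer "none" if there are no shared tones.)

B half-diminished seventh = B, D, F, A.
C minor sixth = C, E-flat, G, A.
Shared: A.

A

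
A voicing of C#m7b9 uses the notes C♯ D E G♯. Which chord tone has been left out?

B

The full C#m7b9 chord is C♯, E, G♯, B, D.
Comparing with the voicing, the minor 7th (7th) — B — is absent.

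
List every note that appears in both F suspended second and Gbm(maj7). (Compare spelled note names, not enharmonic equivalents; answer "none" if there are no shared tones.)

F

F suspended second = F, G, C.
Gbm(maj7) = Gb, Bbb, Db, F.
Shared: F.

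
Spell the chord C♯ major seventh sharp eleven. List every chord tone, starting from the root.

C-sharp  E-sharp  G-sharp  B-sharp  F-double-sharp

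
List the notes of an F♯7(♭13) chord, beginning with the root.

F# – A# – C# – E – D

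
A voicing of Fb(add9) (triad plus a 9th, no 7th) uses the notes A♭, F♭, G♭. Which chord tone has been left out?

C♭

The full Fb(add9) chord is F♭, A♭, C♭, G♭.
Comparing with the voicing, the perfect 5th (5th) — C♭ — is absent.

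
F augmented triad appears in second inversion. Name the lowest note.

F augmented triad = F–A–C-sharp. Second inversion → fifth in the bass = C-sharp.

C-sharp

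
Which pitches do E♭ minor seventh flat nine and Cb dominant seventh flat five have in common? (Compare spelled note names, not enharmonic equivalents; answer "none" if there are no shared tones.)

Eb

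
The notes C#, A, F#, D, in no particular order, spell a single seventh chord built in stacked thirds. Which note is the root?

Stacking in thirds gives D – F# – A – C#, so D is the root — D major seventh.

D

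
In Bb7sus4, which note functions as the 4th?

Eb

Root of Bb7sus4 = Bb. The 4th is a perfect 4th: Bb up a perfect 4th → Eb.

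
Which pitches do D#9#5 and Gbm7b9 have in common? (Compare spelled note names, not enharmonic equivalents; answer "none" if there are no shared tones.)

none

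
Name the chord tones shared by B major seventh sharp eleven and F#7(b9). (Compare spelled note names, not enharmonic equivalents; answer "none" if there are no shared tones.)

F♯ A♯

B major seventh sharp eleven: B D♯ F♯ A♯ E♯
F#7(b9): F♯ A♯ C♯ E G
Common to both → F♯, A♯.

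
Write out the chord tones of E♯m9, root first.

E#  G#  B#  D#  F##

E♯m9: minor ninth on E#.
- root: E#
- minor 3rd: G#
- perfect 5th: B#
- minor 7th: D#
- major 9th: F##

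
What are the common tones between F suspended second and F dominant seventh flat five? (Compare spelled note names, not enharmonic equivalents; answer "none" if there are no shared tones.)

F suspended second = F, G, C.
F dominant seventh flat five = F, A, C-flat, E-flat.
Shared: F.

F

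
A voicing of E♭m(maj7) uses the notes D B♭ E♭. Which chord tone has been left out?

G♭

The full E♭m(maj7) chord is E♭, G♭, B♭, D.
Comparing with the voicing, the minor 3rd (3rd) — G♭ — is absent.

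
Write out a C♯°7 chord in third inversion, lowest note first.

Bb – C# – E – G

In root position, C♯°7 is C#–E–G–Bb.
Third inversion puts the seventh (Bb) in the bass.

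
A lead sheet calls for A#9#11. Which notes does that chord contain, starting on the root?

A#, C##, E#, G#, B#, D##

A#9#11: dominant ninth sharp eleven on A#.
- root: A#
- major 3rd: C##
- perfect 5th: E#
- minor 7th: G#
- major 9th: B#
- augmented 11th: D##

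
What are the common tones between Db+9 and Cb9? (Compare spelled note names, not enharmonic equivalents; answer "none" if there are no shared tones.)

Db Cb Eb

Db+9 = Db, F, A, Cb, Eb.
Cb9 = Cb, Eb, Gb, Bbb, Db.
Shared: Db, Cb, Eb.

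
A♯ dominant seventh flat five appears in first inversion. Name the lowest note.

A♯ dominant seventh flat five in root position is A#–C##–E–G#.
First inversion places the third in the bass, which is C##.

C##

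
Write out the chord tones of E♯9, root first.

E♯9: dominant ninth on E#.
root → E#
3rd (major 3rd) → G##
5th (perfect 5th) → B#
7th (minor 7th) → D#
9th (major 9th) → F##

E#, G##, B#, D#, F##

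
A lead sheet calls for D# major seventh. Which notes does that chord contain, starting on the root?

D# major seventh: major seventh on D-sharp.
root → D-sharp
3rd (major 3rd) → F-double-sharp
5th (perfect 5th) → A-sharp
7th (major 7th) → C-double-sharp

D-sharp  F-double-sharp  A-sharp  C-double-sharp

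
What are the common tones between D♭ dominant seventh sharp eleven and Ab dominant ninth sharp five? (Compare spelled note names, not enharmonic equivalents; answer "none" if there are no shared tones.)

D♭ dominant seventh sharp eleven: D-flat F A-flat C-flat G
Ab dominant ninth sharp five: A-flat C E G-flat B-flat
Common to both → A-flat.

A-flat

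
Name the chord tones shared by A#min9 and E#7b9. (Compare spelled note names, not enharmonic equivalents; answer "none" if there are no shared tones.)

A#min9: A# C# E# G# B#
E#7b9: E# G## B# D# F#
Common to both → E#, B#.

E# B#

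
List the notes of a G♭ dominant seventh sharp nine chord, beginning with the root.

Root Gb, quality dominant seventh sharp nine:
root → Gb
3rd (major 3rd) → Bb
5th (perfect 5th) → Db
7th (minor 7th) → Fb
9th (augmented 9th) → A

Gb Bb Db Fb A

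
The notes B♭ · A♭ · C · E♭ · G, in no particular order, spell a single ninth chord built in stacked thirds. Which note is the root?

A♭

Arranged so that each adjacent pair is a third by letter name: A♭ – C – E♭ – G – B♭.
The bottom of that stack, A♭, is the root (this is A♭ major ninth).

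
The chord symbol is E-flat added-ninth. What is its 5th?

Bb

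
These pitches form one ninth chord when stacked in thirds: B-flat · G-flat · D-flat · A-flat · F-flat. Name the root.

G-flat

Arranged so that each adjacent pair is a third by letter name: G-flat – B-flat – D-flat – F-flat – A-flat.
The bottom of that stack, G-flat, is the root (this is G-flat dominant ninth).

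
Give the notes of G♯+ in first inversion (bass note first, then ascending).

In root position, G♯+ is G#–B#–D##.
First inversion puts the third (B#) in the bass.

B# D## G#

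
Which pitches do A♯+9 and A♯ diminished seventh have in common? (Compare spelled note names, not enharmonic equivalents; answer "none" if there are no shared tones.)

A♯

A♯+9: A♯ C𝄪 E𝄪 G♯ B♯
A♯ diminished seventh: A♯ C♯ E G
Common to both → A♯.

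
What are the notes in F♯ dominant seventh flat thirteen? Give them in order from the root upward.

F♯ dominant seventh flat thirteen is a dominant seventh flat thirteen built on F♯.
root → F♯
3rd (major 3rd) → A♯
5th (perfect 5th) → C♯
7th (minor 7th) → E
13th (minor 13th) → D

F♯, A♯, C♯, E, D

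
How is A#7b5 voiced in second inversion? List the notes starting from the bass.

A#7b5 = A#–C##–E–G#; second inversion → fifth (E) lowest.

E, G#, A#, C##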